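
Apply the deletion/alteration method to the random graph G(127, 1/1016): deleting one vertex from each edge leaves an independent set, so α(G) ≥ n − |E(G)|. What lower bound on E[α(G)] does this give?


E[|E(G)|] = C(127, 2)·p = 8001 · (1/1016) = 63/8.
E[α(G)] ≥ n − E[|E(G)|] = 127 − 63/8 = 953/8.
Numerically: ≈ 119.125.
(This is only a lower bound; the true E[α(G)] may be larger.)

E[α(G)] ≥ 953/8 ≈ 119.125.


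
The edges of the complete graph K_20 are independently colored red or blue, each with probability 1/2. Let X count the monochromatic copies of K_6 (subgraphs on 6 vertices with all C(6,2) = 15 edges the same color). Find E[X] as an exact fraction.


Let X = Σ_S X_S over the C(20, 6) = 38760 subsets S of size 6, where X_S = 1 if the K_6 on S is monochromatic.
For a fixed S, the K_6 on S has C(6, 2) = 15 edges. P[all 15 edges red] = (1/2)^15, and likewise for blue, so P[monochromatic] = 2·(1/2)^15 = 2^{1 − 15} = 1/16384.
By linearity: E[X] = C(20, 6) · 2^{1 − 15} = 38760 · 1/16384 = 4845/2048.
Numerically: E[X] ≈ 2.366.

E[X] = C(20,6)·2^(1−C(6,2)) = 4845/2048 ≈ 2.366.


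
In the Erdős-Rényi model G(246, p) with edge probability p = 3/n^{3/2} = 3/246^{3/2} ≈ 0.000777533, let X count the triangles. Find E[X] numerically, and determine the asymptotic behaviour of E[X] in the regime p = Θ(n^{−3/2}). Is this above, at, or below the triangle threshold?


Number of potential triangles: C(246, 3) = 2450980.
Each occurs with probability p³ ≈ (0.000777533)³ ≈ 4.70062691e-10.
By linearity: E[X] = C(246, 3)·p³ ≈ 2450980 · 4.70062691e-10 ≈ 0.001152.
Since α = 3/2 > 1, p = c/n^{3/2} = o(1/n) is below the triangle threshold p ~ 1/n. Asymptotically E[X] ~ (c³/6)·n^{3(1−α)} = (3³/6)·n^{-1.5} → 0, so by Markov's inequality G has no triangles w.h.p.

E[X] ≈ 0.001152; in regime p = Θ(1/n^{3/2}) E[X] tends to 0 (below the triangle threshold p ~ 1/n).


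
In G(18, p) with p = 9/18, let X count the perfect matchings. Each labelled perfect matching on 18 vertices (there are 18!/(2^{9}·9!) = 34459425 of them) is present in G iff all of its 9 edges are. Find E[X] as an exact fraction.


K_18 has 18!/(2^{9}·9!) = 34459425 labelled perfect matchings.
For each such perfect matching H, let X_H = 1 if all 9 edges of H are present in G. Then P[X_H = 1] = p^{9} = (1/2)^{9} = 1/512.
Summing the indicators: E[X] = Σ_H E[X_H] = 34459425 · p^{9} = 34459425 · 1/512 = 34459425/512.
Numerically: E[X] ≈ 6.73e+04.

E[X] = 34459425 · (1/2)^{9} = 34459425/512 ≈ 6.73e+04.


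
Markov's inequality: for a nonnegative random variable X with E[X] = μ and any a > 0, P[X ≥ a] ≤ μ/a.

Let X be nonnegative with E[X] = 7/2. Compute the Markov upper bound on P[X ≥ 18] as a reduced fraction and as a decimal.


μ = E[X] = 7/2, a = 18.
Markov: P[X ≥ 18] ≤ μ/a = (7/2)/18 = 7/36.
Numerically: ≈ 0.194.
(Since a = 18 > μ = 3.500, the bound 7/36 is < 1 and informative.)

P[X ≥ 18] ≤ 7/36 ≈ 0.194.


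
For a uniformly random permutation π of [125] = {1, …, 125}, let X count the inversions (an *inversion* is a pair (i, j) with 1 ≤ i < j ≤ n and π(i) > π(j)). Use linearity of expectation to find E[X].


Write X = Σ X_I over the C(125, 2) = 7750 pairs i < j, with X_I the indicator of one inversion.
There are 7750 indicators.
For each fixed pair i < j, the values π(i) and π(j) are two distinct elements of {1, …, 125} in uniformly random order; by symmetry P[π(i) > π(j)] = 1/2.
By linearity: E[X] = 7750 · (1/2) = C(125, 2) · (1/2) = 7750/2 = 3875 ≈ 3875.0000.

E[X] = 3875 = 3875.0000.


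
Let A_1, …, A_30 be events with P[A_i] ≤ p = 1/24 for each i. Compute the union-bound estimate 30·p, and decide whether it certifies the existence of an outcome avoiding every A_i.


Union bound: P[∪_{i=1}^{30} A_i] ≤ Σ_i P[A_i] ≤ 30·p = 30·(1/24) = 5/4.
Numerically: 5/4 ≈ 1.250000.
Is 5/4 < 1? NO.
Since the bound 5/4 is ≥ 1, the union bound is uninformative here; it does NOT by itself certify existence.

30·p = 5/4 ≈ 1.250000; existence NOT certified by the union bound.


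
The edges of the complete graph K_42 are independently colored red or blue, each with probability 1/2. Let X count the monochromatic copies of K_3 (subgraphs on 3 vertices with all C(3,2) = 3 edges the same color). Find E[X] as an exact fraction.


Let X = Σ_S X_S over the C(42, 3) = 11480 subsets S of size 3, where X_S = 1 if the K_3 on S is monochromatic.
For a fixed S, the K_3 on S has C(3, 2) = 3 edges. P[all 3 edges red] = (1/2)^3, and likewise for blue, so P[monochromatic] = 2·(1/2)^3 = 2^{1 − 3} = 1/4.
By linearity: E[X] = C(42, 3) · 2^{1 − 3} = 11480 · 1/4 = 2870.
Numerically: E[X] ≈ 2870.000.

E[X] = C(42,3)·2^(1−C(3,2)) = 2870 ≈ 2870.000.


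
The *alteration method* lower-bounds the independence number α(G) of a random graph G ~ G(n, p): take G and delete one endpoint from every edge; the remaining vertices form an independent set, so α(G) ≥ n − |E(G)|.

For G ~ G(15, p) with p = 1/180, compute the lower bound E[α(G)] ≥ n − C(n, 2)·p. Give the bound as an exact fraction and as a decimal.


E[|E(G)|] = C(15, 2)·p = 105 · (1/180) = 7/12.
E[α(G)] ≥ n − E[|E(G)|] = 15 − 7/12 = 173/12.
Numerically: ≈ 14.4167.
(This is only a lower bound; the true E[α(G)] may be larger.)

E[α(G)] ≥ 173/12 ≈ 14.4167.


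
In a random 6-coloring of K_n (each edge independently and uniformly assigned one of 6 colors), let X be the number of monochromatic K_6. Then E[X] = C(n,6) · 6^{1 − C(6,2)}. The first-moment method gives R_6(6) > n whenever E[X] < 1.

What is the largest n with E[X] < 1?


We need C(n, 6) · 6^{1 − 15} < 1, i.e. C(n, 6) < 6^{15 − 1} = 78364164096.
Check values of n near the boundary:
  n = 195: C(195, 6) = 70656049360; 70656049360 < 78364164096? YES
  n = 196: C(196, 6) = 72887293024; 72887293024 < 78364164096? YES
  n = 197: C(197, 6) = 75176946208; 75176946208 < 78364164096? YES
  n = 198: C(198, 6) = 77526225777; 77526225777 < 78364164096? YES
  n = 199: C(199, 6) = 79936367511; 79936367511 < 78364164096? NO
  n = 200: C(200, 6) = 82408626300; 82408626300 < 78364164096? NO
The largest n with C(n, 6) < 78364164096 is n = 198 (where E[X] = 25842075259/26121388032 ≈ 0.989). Hence R_6(6) > 198, i.e. R_6(6) ≥ 199.

Largest n = 198; hence R_6(6) > 198.


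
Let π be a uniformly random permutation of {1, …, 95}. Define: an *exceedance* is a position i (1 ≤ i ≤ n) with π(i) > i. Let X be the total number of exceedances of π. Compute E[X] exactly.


Write X = Σ_{i=1}^{95} X_i, where X_i = 1_{π(i) > i}.
For each fixed i, π(i) is uniform over {1, …, 95} (marginal of a uniform permutation), so P[π(i) > i] = (n − i)/n. Summing: Σ_{i=1}^{95} (n − i)/n = (0 + 1 + … + 94)/95 = 95(95 − 1)/(2·95) = (95 − 1)/2.
Hence E[X] = Σ_{i=1}^{95} (95 − i)/95 = 47 ≈ 47.0000.

E[X] = 47 = 47.0000.


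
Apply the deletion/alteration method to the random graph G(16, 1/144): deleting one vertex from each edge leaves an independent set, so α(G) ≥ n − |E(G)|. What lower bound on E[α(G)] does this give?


E[|E(G)|] = C(16, 2)·p = 120 · (1/144) = 5/6.
E[α(G)] ≥ n − E[|E(G)|] = 16 − 5/6 = 91/6.
Numerically: ≈ 15.16667.
(This is only a lower bound; the true E[α(G)] may be larger.)

E[α(G)] ≥ 91/6 ≈ 15.16667.


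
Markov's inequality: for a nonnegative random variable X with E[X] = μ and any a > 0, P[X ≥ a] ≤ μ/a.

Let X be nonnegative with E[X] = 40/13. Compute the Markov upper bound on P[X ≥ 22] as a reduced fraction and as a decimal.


μ = E[X] = 40/13, a = 22.
Markov: P[X ≥ 22] ≤ μ/a = (40/13)/22 = 20/143.
Numerically: ≈ 0.139860.
(Since a = 22 > μ = 3.076923, the bound 20/143 is < 1 and informative.)

P[X ≥ 22] ≤ 20/143 ≈ 0.139860.


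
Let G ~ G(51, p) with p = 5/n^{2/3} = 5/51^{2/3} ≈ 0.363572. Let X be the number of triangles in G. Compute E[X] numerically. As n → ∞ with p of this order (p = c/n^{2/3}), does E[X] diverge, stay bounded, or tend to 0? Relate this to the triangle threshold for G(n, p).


Number of potential triangles: C(51, 3) = 20825.
Each occurs with probability p³ ≈ (0.363572)³ ≈ 4.80584391e-02.
By linearity: E[X] = C(51, 3)·p³ ≈ 20825 · 4.80584391e-02 ≈ 1000.816993.
Since α = 2/3 < 1, p = c/n^{2/3} ≫ 1/n is above the triangle threshold p ~ 1/n. Asymptotically E[X] ~ (c³/6)·n^{3(1−α)} = (5³/6)·n^{1} → ∞; triangles are abundant w.h.p.

E[X] ≈ 1000.816993; in regime p = Θ(1/n^{2/3}) E[X] diverges (above the triangle threshold p ~ 1/n).


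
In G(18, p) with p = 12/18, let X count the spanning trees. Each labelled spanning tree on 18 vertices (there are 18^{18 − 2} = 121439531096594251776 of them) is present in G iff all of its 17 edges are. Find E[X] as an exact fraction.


K_18 has 18^{18 − 2} = 121439531096594251776 labelled spanning trees.
For each such spanning tree H, let X_H = 1 if all 17 edges of H are present in G. Then P[X_H = 1] = p^{17} = (2/3)^{17} = 131072/129140163.
By linearity of expectation: E[X] = Σ_H E[X_H] = 121439531096594251776 · p^{17} = 121439531096594251776 · 131072/129140163 = 123256172596690944.
Numerically: E[X] ≈ 1.23e+17.

E[X] = 121439531096594251776 · (2/3)^{17} = 123256172596690944 ≈ 1.23e+17.


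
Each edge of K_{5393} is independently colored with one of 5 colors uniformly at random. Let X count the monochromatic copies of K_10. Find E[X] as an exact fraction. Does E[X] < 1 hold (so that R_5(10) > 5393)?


E[X] = C(5393, 10) · 5^{1 − 45} = 5687418968154238267170642278008 · 5^{−44} = 5687418968154238267170642278008/5684341886080801486968994140625.
As a reduced fraction: E[X] = 5687418968154238267170642278008/5684341886080801486968994140625 ≈ 1.0005.
Is E[X] < 1? NO.
Since E[X] ≥ 1, the first-moment bound is inconclusive at n = 5393; it does NOT by itself certify R_5(10) > 5393.

E[X] = 5687418968154238267170642278008/5684341886080801486968994140625 ≈ 1.0005; E[X] ≥ 1; first-moment method inconclusive here.


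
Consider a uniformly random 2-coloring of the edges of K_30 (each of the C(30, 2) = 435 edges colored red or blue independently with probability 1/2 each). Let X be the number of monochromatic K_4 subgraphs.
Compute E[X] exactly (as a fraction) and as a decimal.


Let X = Σ_S X_S over the C(30, 4) = 27405 subsets S of size 4, where X_S = 1 if the K_4 on S is monochromatic.
For a fixed S, the K_4 on S has C(4, 2) = 6 edges. P[all 6 edges red] = (1/2)^6, and likewise for blue, so P[monochromatic] = 2·(1/2)^6 = 2^{1 − 6} = 1/32.
Summing: E[X] = C(30, 4) · 2^{1 − 6} = 27405 · 1/32 = 27405/32.
Numerically: E[X] ≈ 856.4062.

E[X] = C(30,4)·2^(1−C(4,2)) = 27405/32 ≈ 856.4062.


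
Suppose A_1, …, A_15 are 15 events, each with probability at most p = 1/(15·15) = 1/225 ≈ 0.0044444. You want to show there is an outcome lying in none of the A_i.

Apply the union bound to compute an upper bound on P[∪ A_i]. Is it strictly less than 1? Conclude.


Union bound: P[∪_{i=1}^{15} A_i] ≤ Σ_i P[A_i] ≤ 15·p = 15·(1/225) = 1/15.
Numerically: 1/15 ≈ 0.0666667.
Is 1/15 < 1? YES.
Since P[∪ A_i] ≤ 1/15 < 1, the complement has P[∩ A_i^c] ≥ 1 − 1/15 = 14/15 > 0, so some outcome avoids every A_i.

15·p = 1/15 ≈ 0.0666667; existence CERTIFIED by the union bound.


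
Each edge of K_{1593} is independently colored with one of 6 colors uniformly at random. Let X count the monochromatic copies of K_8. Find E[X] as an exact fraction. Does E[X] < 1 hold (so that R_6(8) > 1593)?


E[X] = C(1593, 8) · 6^{1 − 28} = 1010555394551193970323 · 6^{−27} = 1010555394551193970323/1023490369077469249536.
As a reduced fraction: E[X] = 37427977575970147049/37907050706572935168 ≈ 0.987362.
Is E[X] < 1? YES.
Since E[X] < 1, there exists a 6-coloring of K_{1593} with no monochromatic K_8; hence R_6(8) > 1593.

E[X] = 37427977575970147049/37907050706572935168 ≈ 0.987362; E[X] < 1, so R_6(8) > 1593.


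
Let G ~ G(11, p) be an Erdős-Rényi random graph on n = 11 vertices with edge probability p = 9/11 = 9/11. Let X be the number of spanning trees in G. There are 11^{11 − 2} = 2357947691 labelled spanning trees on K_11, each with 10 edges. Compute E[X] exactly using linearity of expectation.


K_11 has 11^{11 − 2} = 2357947691 labelled spanning trees.
For each such spanning tree H, let X_H = 1 if all 10 edges of H are present in G. Then P[X_H = 1] = p^{10} = (9/11)^{10} = 3486784401/25937424601.
By linearity of expectation: E[X] = Σ_H E[X_H] = 2357947691 · p^{10} = 2357947691 · 3486784401/25937424601 = 3486784401/11.
Numerically: E[X] ≈ 3.17e+08.

E[X] = 2357947691 · (9/11)^{10} = 3486784401/11 ≈ 3.17e+08.


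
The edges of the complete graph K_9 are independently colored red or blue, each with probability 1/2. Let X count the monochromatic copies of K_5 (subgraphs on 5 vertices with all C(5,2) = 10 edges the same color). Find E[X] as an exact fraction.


Let X = Σ_S X_S over the C(9, 5) = 126 subsets S of size 5, where X_S = 1 if the K_5 on S is monochromatic.
For a fixed S, the K_5 on S has C(5, 2) = 10 edges. P[all 10 edges red] = (1/2)^10, and likewise for blue, so P[monochromatic] = 2·(1/2)^10 = 2^{1 − 10} = 1/512.
Summing: E[X] = C(9, 5) · 2^{1 − 10} = 126 · 1/512 = 63/256.
Numerically: E[X] ≈ 0.246.

E[X] = C(9,5)·2^(1−C(5,2)) = 63/256 ≈ 0.246.


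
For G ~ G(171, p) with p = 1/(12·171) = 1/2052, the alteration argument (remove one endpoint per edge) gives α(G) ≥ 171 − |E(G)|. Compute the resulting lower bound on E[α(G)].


E[|E(G)|] = C(171, 2)·p = 14535 · (1/2052) = 85/12.
E[α(G)] ≥ n − E[|E(G)|] = 171 − 85/12 = 1967/12.
Numerically: ≈ 163.91667.
(This is only a lower bound; the true E[α(G)] may be larger.)

E[α(G)] ≥ 1967/12 ≈ 163.91667.


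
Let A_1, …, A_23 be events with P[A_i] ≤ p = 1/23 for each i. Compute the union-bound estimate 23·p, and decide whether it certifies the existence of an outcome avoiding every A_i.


Union bound: P[∪_{i=1}^{23} A_i] ≤ Σ_i P[A_i] ≤ 23·p = 23·(1/23) = 1.
Numerically: 1 ≈ 1.0000000.
Is 1 < 1? NO.
Since the bound 1 is ≥ 1, the union bound is uninformative here; it does NOT by itself certify existence.

23·p = 1 ≈ 1.0000000; existence NOT certified by the union bound.


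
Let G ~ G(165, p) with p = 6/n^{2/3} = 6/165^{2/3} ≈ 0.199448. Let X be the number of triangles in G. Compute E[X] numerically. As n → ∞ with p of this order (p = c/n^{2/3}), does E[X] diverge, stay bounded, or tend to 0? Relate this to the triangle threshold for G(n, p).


Number of potential triangles: C(165, 3) = 735130.
Each occurs with probability p³ ≈ (0.199448)³ ≈ 7.93388430e-03.
By linearity: E[X] = C(165, 3)·p³ ≈ 735130 · 7.93388430e-03 ≈ 5832.436364.
Since α = 2/3 < 1, p = c/n^{2/3} ≫ 1/n is above the triangle threshold p ~ 1/n. Asymptotically E[X] ~ (c³/6)·n^{3(1−α)} = (6³/6)·n^{1} → ∞; triangles are abundant w.h.p.

E[X] ≈ 5832.436364; in regime p = Θ(1/n^{2/3}) E[X] diverges (above the triangle threshold p ~ 1/n).


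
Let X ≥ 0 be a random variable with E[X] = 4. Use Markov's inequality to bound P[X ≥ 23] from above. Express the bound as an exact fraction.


μ = E[X] = 4, a = 23.
Markov: P[X ≥ 23] ≤ μ/a = (4)/23 = 4/23.
Numerically: ≈ 0.173913.
(Since a = 23 > μ = 4.000000, the bound 4/23 is < 1 and informative.)

P[X ≥ 23] ≤ 4/23 ≈ 0.173913.


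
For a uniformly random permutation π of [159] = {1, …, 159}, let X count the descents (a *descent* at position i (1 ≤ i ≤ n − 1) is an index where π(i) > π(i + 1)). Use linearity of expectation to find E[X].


Write X = Σ X_I over i = 1, …, 158, with X_I the indicator of one descent.
There are 158 indicators.
For each fixed i, the pair (π(i), π(i+1)) is a uniformly random ordered pair of distinct values from {1, …, 159}; by symmetry P[π(i) > π(i+1)] = 1/2.
By linearity: E[X] = 158 · (1/2) = (159 − 1) · (1/2) = 79 ≈ 79.0000.

E[X] = 79 = 79.0000.


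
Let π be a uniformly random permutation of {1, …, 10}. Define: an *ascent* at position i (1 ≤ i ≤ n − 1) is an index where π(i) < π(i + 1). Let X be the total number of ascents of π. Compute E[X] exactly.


Write X = Σ X_I over i = 1, …, 9, with X_I the indicator of one ascent.
There are 9 indicators.
For each fixed i, the pair (π(i), π(i+1)) is a uniformly random ordered pair of distinct values from {1, …, 10}; by symmetry P[π(i) < π(i+1)] = 1/2.
By linearity: E[X] = 9 · (1/2) = (10 − 1) · (1/2) = 9/2 ≈ 4.5000.

E[X] = 9/2 = 4.5000.


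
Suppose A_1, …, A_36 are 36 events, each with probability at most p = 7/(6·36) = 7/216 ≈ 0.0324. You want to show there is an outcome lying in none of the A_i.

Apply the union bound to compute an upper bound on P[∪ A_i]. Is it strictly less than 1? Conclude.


Union bound: P[∪_{i=1}^{36} A_i] ≤ Σ_i P[A_i] ≤ 36·p = 36·(7/216) = 7/6.
Numerically: 7/6 ≈ 1.1667.
Is 7/6 < 1? NO.
Since the bound 7/6 is ≥ 1, the union bound is uninformative here; it does NOT by itself certify existence.

36·p = 7/6 ≈ 1.1667; existence NOT certified by the union bound.


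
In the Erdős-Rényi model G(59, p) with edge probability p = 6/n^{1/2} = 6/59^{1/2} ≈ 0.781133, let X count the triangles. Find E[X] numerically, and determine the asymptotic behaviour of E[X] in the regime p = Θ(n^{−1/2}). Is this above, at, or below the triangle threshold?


Number of potential triangles: C(59, 3) = 32509.
Each occurs with probability p³ ≈ (0.781133)³ ≈ 4.76623810e-01.
By linearity: E[X] = C(59, 3)·p³ ≈ 32509 · 4.76623810e-01 ≈ 15494.563429.
Since α = 1/2 < 1, p = c/n^{1/2} ≫ 1/n is above the triangle threshold p ~ 1/n. Asymptotically E[X] ~ (c³/6)·n^{3(1−α)} = (6³/6)·n^{1.5} → ∞; triangles are abundant w.h.p.

E[X] ≈ 15494.563429; in regime p = Θ(1/n^{1/2}) E[X] diverges (above the triangle threshold p ~ 1/n).


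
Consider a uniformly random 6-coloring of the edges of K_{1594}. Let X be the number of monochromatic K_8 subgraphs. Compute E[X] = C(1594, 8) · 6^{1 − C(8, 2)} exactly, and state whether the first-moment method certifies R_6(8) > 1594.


E[X] = C(1594, 8) · 6^{1 − 28} = 1015652773590544255167 · 6^{−27} = 1015652773590544255167/1023490369077469249536.
As a reduced fraction: E[X] = 37616769392242379821/37907050706572935168 ≈ 0.99234.
Is E[X] < 1? YES.
Since E[X] < 1, there exists a 6-coloring of K_{1594} with no monochromatic K_8; hence R_6(8) > 1594.

E[X] = 37616769392242379821/37907050706572935168 ≈ 0.99234; E[X] < 1, so R_6(8) > 1594.


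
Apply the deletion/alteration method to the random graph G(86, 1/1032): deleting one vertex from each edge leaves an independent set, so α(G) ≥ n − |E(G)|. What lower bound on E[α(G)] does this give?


E[|E(G)|] = C(86, 2)·p = 3655 · (1/1032) = 85/24.
E[α(G)] ≥ n − E[|E(G)|] = 86 − 85/24 = 1979/24.
Numerically: ≈ 82.458.
(This is only a lower bound; the true E[α(G)] may be larger.)

E[α(G)] ≥ 1979/24 ≈ 82.458.


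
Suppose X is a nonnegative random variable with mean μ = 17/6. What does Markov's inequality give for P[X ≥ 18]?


μ = E[X] = 17/6, a = 18.
Markov: P[X ≥ 18] ≤ μ/a = (17/6)/18 = 17/108.
Numerically: ≈ 0.1574.
(Since a = 18 > μ = 2.8333, the bound 17/108 is < 1 and informative.)

P[X ≥ 18] ≤ 17/108 ≈ 0.1574.


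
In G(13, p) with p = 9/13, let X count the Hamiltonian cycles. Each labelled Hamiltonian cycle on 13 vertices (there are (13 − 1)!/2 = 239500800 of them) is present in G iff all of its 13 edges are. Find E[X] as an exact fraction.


K_13 has (13 − 1)!/2 = 239500800 labelled Hamiltonian cycles.
For each such Hamiltonian cycle H, let X_H = 1 if all 13 edges of H are present in G. Then P[X_H = 1] = p^{13} = (9/13)^{13} = 2541865828329/302875106592253.
By linearity: E[X] = Σ_H E[X_H] = 239500800 · p^{13} = 239500800 · 2541865828329/302875106592253 = 608778899377458163200/302875106592253.
Numerically: E[X] ≈ 2.01e+06.

E[X] = 239500800 · (9/13)^{13} = 608778899377458163200/302875106592253 ≈ 2.01e+06.


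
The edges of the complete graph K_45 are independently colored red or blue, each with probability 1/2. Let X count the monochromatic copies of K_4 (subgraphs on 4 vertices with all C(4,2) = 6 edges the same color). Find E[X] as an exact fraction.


Let X = Σ_S X_S over the C(45, 4) = 148995 subsets S of size 4, where X_S = 1 if the K_4 on S is monochromatic.
For a fixed S, the K_4 on S has C(4, 2) = 6 edges. P[all 6 edges red] = (1/2)^6, and likewise for blue, so P[monochromatic] = 2·(1/2)^6 = 2^{1 − 6} = 1/32.
By linearity of expectation: E[X] = C(45, 4) · 2^{1 − 6} = 148995 · 1/32 = 148995/32.
Numerically: E[X] ≈ 4656.094.

E[X] = C(45,4)·2^(1−C(4,2)) = 148995/32 ≈ 4656.094.


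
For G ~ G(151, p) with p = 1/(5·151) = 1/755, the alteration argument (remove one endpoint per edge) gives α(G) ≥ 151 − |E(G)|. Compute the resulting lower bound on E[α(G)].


E[|E(G)|] = C(151, 2)·p = 11325 · (1/755) = 15.
E[α(G)] ≥ n − E[|E(G)|] = 151 − 15 = 136.
Numerically: ≈ 136.0000.
(This is only a lower bound; the true E[α(G)] may be larger.)

E[α(G)] ≥ 136 ≈ 136.0000.


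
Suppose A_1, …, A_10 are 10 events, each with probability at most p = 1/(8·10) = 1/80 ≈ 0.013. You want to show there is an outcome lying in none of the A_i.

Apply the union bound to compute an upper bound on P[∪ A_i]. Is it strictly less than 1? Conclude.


Union bound: P[∪_{i=1}^{10} A_i] ≤ Σ_i P[A_i] ≤ 10·p = 10·(1/80) = 1/8.
Numerically: 1/8 ≈ 0.125.
Is 1/8 < 1? YES.
Since P[∪ A_i] ≤ 1/8 < 1, the complement has P[∩ A_i^c] ≥ 1 − 1/8 = 7/8 > 0, so some outcome avoids every A_i.

10·p = 1/8 ≈ 0.125; existence CERTIFIED by the union bound.


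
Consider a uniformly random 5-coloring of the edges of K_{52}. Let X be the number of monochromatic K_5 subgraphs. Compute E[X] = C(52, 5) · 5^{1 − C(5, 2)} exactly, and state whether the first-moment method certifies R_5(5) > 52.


E[X] = C(52, 5) · 5^{1 − 10} = 2598960 · 5^{−9} = 2598960/1953125.
As a reduced fraction: E[X] = 519792/390625 ≈ 1.3307.
Is E[X] < 1? NO.
Since E[X] ≥ 1, the first-moment bound is inconclusive at n = 52; it does NOT by itself certify R_5(5) > 52.

E[X] = 519792/390625 ≈ 1.3307; E[X] ≥ 1; first-moment method inconclusive here.


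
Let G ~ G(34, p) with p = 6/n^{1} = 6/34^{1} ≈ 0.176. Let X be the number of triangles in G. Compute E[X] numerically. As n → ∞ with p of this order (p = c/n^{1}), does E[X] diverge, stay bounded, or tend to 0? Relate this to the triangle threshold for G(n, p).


Number of potential triangles: C(34, 3) = 5984.
Each occurs with probability p³ ≈ (0.176)³ ≈ 5.49562e-03.
By linearity: E[X] = C(34, 3)·p³ ≈ 5984 · 5.49562e-03 ≈ 32.886.
Here α = 1, so p = 6/n is exactly at the triangle threshold p ~ 1/n. Asymptotically E[X] → c³/6 = 6³/6 = 36 ≈ 36.000, a bounded constant. In this regime the triangle count is asymptotically Poisson(c³/6).

E[X] ≈ 32.886; in regime p = Θ(1/n^{1}) E[X] stays bounded (at the triangle threshold p ~ 1/n).


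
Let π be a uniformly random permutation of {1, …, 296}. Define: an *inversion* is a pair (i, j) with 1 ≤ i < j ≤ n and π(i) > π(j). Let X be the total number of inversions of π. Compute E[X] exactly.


Write X = Σ X_I over the C(296, 2) = 43660 pairs i < j, with X_I the indicator of one inversion.
There are 43660 indicators.
For each fixed pair i < j, the values π(i) and π(j) are two distinct elements of {1, …, 296} in uniformly random order; by symmetry P[π(i) > π(j)] = 1/2.
By linearity: E[X] = 43660 · (1/2) = C(296, 2) · (1/2) = 43660/2 = 21830 ≈ 21830.0000.

E[X] = 21830 = 21830.0000.


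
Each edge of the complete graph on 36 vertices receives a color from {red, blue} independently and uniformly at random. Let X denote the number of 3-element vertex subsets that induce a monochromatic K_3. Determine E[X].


Let X = Σ_S X_S over the C(36, 3) = 7140 subsets S of size 3, where X_S = 1 if the K_3 on S is monochromatic.
For a fixed S, the K_3 on S has C(3, 2) = 3 edges. P[all 3 edges red] = (1/2)^3, and likewise for blue, so P[monochromatic] = 2·(1/2)^3 = 2^{1 − 3} = 1/4.
Summing: E[X] = C(36, 3) · 2^{1 − 3} = 7140 · 1/4 = 1785.
Numerically: E[X] ≈ 1785.000.

E[X] = C(36,3)·2^(1−C(3,2)) = 1785 ≈ 1785.000.


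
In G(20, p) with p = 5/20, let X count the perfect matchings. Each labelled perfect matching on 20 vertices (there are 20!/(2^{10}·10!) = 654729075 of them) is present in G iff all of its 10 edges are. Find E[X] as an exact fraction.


K_20 has 20!/(2^{10}·10!) = 654729075 labelled perfect matchings.
For each such perfect matching H, let X_H = 1 if all 10 edges of H are present in G. Then P[X_H = 1] = p^{10} = (1/4)^{10} = 1/1048576.
By linearity of expectation: E[X] = Σ_H E[X_H] = 654729075 · p^{10} = 654729075 · 1/1048576 = 654729075/1048576.
Numerically: E[X] ≈ 624.4.

E[X] = 654729075 · (1/4)^{10} = 654729075/1048576 ≈ 624.4.


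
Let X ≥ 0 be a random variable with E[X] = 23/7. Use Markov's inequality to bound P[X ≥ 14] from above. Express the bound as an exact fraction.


μ = E[X] = 23/7, a = 14.
Markov: P[X ≥ 14] ≤ μ/a = (23/7)/14 = 23/98.
Numerically: ≈ 0.2347.
(Since a = 14 > μ = 3.2857, the bound 23/98 is < 1 and informative.)

P[X ≥ 14] ≤ 23/98 ≈ 0.2347.


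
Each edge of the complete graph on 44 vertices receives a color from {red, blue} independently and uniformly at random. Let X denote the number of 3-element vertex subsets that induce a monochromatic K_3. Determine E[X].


Let X = Σ_S X_S over the C(44, 3) = 13244 subsets S of size 3, where X_S = 1 if the K_3 on S is monochromatic.
For a fixed S, the K_3 on S has C(3, 2) = 3 edges. P[all 3 edges red] = (1/2)^3, and likewise for blue, so P[monochromatic] = 2·(1/2)^3 = 2^{1 − 3} = 1/4.
By linearity: E[X] = C(44, 3) · 2^{1 − 3} = 13244 · 1/4 = 3311.
Numerically: E[X] ≈ 3311.000.

E[X] = C(44,3)·2^(1−C(3,2)) = 3311 ≈ 3311.000.


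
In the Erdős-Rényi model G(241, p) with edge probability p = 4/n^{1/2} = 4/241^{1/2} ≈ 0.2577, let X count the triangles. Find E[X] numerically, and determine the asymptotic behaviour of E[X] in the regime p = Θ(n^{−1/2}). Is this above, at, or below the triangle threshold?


Number of potential triangles: C(241, 3) = 2303960.
Each occurs with probability p³ ≈ (0.2577)³ ≈ 1.710623e-02.
By linearity: E[X] = C(241, 3)·p³ ≈ 2303960 · 1.710623e-02 ≈ 39412.0790.
Since α = 1/2 < 1, p = c/n^{1/2} ≫ 1/n is above the triangle threshold p ~ 1/n. Asymptotically E[X] ~ (c³/6)·n^{3(1−α)} = (4³/6)·n^{1.5} → ∞; triangles are abundant w.h.p.

E[X] ≈ 39412.0790; in regime p = Θ(1/n^{1/2}) E[X] diverges (above the triangle threshold p ~ 1/n).


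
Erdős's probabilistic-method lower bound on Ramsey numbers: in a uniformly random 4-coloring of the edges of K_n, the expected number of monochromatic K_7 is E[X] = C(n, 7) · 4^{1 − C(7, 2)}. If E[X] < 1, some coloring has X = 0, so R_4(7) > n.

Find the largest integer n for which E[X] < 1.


We need C(n, 7) · 4^{1 − 21} < 1, i.e. C(n, 7) < 4^{21 − 1} = 1099511627776.
Check values of n near the boundary:
  n = 176: C(176, 7) = 919790691600; 919790691600 < 1099511627776? YES
  n = 177: C(177, 7) = 957664425960; 957664425960 < 1099511627776? YES
  n = 178: C(178, 7) = 996867063280; 996867063280 < 1099511627776? YES
  n = 179: C(179, 7) = 1037437234460; 1037437234460 < 1099511627776? YES
  n = 180: C(180, 7) = 1079414463600; 1079414463600 < 1099511627776? YES
  n = 181: C(181, 7) = 1122839183400; 1122839183400 < 1099511627776? NO
The largest n with C(n, 7) < 1099511627776 is n = 180 (where E[X] = 67463403975/68719476736 ≈ 0.9817217). Hence R_4(7) > 180, i.e. R_4(7) ≥ 181.

Largest n = 180; hence R_4(7) > 180.


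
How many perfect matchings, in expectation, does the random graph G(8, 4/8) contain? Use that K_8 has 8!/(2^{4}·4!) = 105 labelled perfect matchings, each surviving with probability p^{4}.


K_8 has 8!/(2^{4}·4!) = 105 labelled perfect matchings.
For each such perfect matching H, let X_H = 1 if all 4 edges of H are present in G. Then P[X_H = 1] = p^{4} = (1/2)^{4} = 1/16.
Summing the indicators: E[X] = Σ_H E[X_H] = 105 · p^{4} = 105 · 1/16 = 105/16.
Numerically: E[X] ≈ 6.562.

E[X] = 105 · (1/2)^{4} = 105/16 ≈ 6.562.


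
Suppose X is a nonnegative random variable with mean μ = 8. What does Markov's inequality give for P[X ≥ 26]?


μ = E[X] = 8, a = 26.
Markov: P[X ≥ 26] ≤ μ/a = (8)/26 = 4/13.
Numerically: ≈ 0.3077.
(Since a = 26 > μ = 8.0000, the bound 4/13 is < 1 and informative.)

P[X ≥ 26] ≤ 4/13 ≈ 0.3077.


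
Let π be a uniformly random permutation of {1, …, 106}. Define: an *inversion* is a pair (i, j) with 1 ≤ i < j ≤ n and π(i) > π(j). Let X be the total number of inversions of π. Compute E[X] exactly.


Write X = Σ X_I over the C(106, 2) = 5565 pairs i < j, with X_I the indicator of one inversion.
There are 5565 indicators.
For each fixed pair i < j, the values π(i) and π(j) are two distinct elements of {1, …, 106} in uniformly random order; by symmetry P[π(i) > π(j)] = 1/2.
By linearity: E[X] = 5565 · (1/2) = C(106, 2) · (1/2) = 5565/2 = 5565/2 ≈ 2782.50000.

E[X] = 5565/2 = 2782.50000.


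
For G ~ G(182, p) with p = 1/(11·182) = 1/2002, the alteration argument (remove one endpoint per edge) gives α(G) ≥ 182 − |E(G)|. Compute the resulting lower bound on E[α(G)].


E[|E(G)|] = C(182, 2)·p = 16471 · (1/2002) = 181/22.
E[α(G)] ≥ n − E[|E(G)|] = 182 − 181/22 = 3823/22.
Numerically: ≈ 173.772727.
(This is only a lower bound; the true E[α(G)] may be larger.)

E[α(G)] ≥ 3823/22 ≈ 173.772727.


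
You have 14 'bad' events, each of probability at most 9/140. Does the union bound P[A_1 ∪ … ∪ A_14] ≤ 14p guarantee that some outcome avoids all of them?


Union bound: P[∪_{i=1}^{14} A_i] ≤ Σ_i P[A_i] ≤ 14·p = 14·(9/140) = 9/10.
Numerically: 9/10 ≈ 0.9000000.
Is 9/10 < 1? YES.
Since P[∪ A_i] ≤ 9/10 < 1, the complement has P[∩ A_i^c] ≥ 1 − 9/10 = 1/10 > 0, so some outcome avoids every A_i.

14·p = 9/10 ≈ 0.9000000; existence CERTIFIED by the union bound.


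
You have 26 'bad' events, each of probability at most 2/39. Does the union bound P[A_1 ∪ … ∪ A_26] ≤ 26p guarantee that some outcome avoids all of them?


Union bound: P[∪_{i=1}^{26} A_i] ≤ Σ_i P[A_i] ≤ 26·p = 26·(2/39) = 4/3.
Numerically: 4/3 ≈ 1.3333333.
Is 4/3 < 1? NO.
Since the bound 4/3 is ≥ 1, the union bound is uninformative here; it does NOT by itself certify existence.

26·p = 4/3 ≈ 1.3333333; existence NOT certified by the union bound.


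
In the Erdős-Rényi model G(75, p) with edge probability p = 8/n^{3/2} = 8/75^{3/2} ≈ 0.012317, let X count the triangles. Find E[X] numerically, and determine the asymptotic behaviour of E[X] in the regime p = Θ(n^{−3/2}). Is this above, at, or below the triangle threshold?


Number of potential triangles: C(75, 3) = 67525.
Each occurs with probability p³ ≈ (0.012317)³ ≈ 1.8685050e-06.
By linearity: E[X] = C(75, 3)·p³ ≈ 67525 · 1.8685050e-06 ≈ 0.12617.
Since α = 3/2 > 1, p = c/n^{3/2} = o(1/n) is below the triangle threshold p ~ 1/n. Asymptotically E[X] ~ (c³/6)·n^{3(1−α)} = (8³/6)·n^{-1.5} → 0, so by Markov's inequality G has no triangles w.h.p.

E[X] ≈ 0.12617; in regime p = Θ(1/n^{3/2}) E[X] tends to 0 (below the triangle threshold p ~ 1/n).


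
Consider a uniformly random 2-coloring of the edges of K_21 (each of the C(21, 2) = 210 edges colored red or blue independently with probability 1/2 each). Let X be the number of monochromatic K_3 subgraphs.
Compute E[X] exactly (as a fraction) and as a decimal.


Let X = Σ_S X_S over the C(21, 3) = 1330 subsets S of size 3, where X_S = 1 if the K_3 on S is monochromatic.
For a fixed S, the K_3 on S has C(3, 2) = 3 edges. P[all 3 edges red] = (1/2)^3, and likewise for blue, so P[monochromatic] = 2·(1/2)^3 = 2^{1 − 3} = 1/4.
By linearity of expectation: E[X] = C(21, 3) · 2^{1 − 3} = 1330 · 1/4 = 665/2.
Numerically: E[X] ≈ 332.500000.

E[X] = C(21,3)·2^(1−C(3,2)) = 665/2 ≈ 332.500000.


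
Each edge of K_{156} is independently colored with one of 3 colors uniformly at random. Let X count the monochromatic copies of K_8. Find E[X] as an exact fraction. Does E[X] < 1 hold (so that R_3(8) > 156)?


E[X] = C(156, 8) · 3^{1 − 28} = 7248464019225 · 3^{−27} = 7248464019225/7625597484987.
As a reduced fraction: E[X] = 805384891025/847288609443 ≈ 0.9505.
Is E[X] < 1? YES.
Since E[X] < 1, there exists a 3-coloring of K_{156} with no monochromatic K_8; hence R_3(8) > 156.

E[X] = 805384891025/847288609443 ≈ 0.9505; E[X] < 1, so R_3(8) > 156.


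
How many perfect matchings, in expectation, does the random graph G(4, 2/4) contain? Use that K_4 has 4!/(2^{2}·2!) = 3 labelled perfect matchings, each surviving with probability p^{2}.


K_4 has 4!/(2^{2}·2!) = 3 labelled perfect matchings.
For each such perfect matching H, let X_H = 1 if all 2 edges of H are present in G. Then P[X_H = 1] = p^{2} = (1/2)^{2} = 1/4.
By linearity: E[X] = Σ_H E[X_H] = 3 · p^{2} = 3 · 1/4 = 3/4.
Numerically: E[X] ≈ 0.75.

E[X] = 3 · (1/2)^{2} = 3/4 ≈ 0.75.


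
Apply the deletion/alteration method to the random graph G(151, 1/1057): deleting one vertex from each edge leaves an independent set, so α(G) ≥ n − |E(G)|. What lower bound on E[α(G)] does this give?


E[|E(G)|] = C(151, 2)·p = 11325 · (1/1057) = 75/7.
E[α(G)] ≥ n − E[|E(G)|] = 151 − 75/7 = 982/7.
Numerically: ≈ 140.28571.
(This is only a lower bound; the true E[α(G)] may be larger.)

E[α(G)] ≥ 982/7 ≈ 140.28571.


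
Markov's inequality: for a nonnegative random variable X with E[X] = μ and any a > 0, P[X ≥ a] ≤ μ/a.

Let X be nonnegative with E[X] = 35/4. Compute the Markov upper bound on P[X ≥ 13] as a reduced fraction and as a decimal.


μ = E[X] = 35/4, a = 13.
Markov: P[X ≥ 13] ≤ μ/a = (35/4)/13 = 35/52.
Numerically: ≈ 0.6731.
(Since a = 13 > μ = 8.7500, the bound 35/52 is < 1 and informative.)

P[X ≥ 13] ≤ 35/52 ≈ 0.6731.


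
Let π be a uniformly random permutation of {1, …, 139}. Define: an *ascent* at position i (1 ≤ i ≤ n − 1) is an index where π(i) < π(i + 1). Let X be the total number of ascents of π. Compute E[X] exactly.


Write X = Σ X_I over i = 1, …, 138, with X_I the indicator of one ascent.
There are 138 indicators.
For each fixed i, the pair (π(i), π(i+1)) is a uniformly random ordered pair of distinct values from {1, …, 139}; by symmetry P[π(i) < π(i+1)] = 1/2.
By linearity: E[X] = 138 · (1/2) = (139 − 1) · (1/2) = 69 ≈ 69.000000.

E[X] = 69 = 69.000000.


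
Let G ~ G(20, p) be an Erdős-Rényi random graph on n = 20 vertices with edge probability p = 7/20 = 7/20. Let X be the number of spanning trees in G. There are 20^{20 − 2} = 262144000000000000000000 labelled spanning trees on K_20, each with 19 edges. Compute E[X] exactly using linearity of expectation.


K_20 has 20^{20 − 2} = 262144000000000000000000 labelled spanning trees.
For each such spanning tree H, let X_H = 1 if all 19 edges of H are present in G. Then P[X_H = 1] = p^{19} = (7/20)^{19} = 11398895185373143/5242880000000000000000000.
By linearity: E[X] = Σ_H E[X_H] = 262144000000000000000000 · p^{19} = 262144000000000000000000 · 11398895185373143/5242880000000000000000000 = 11398895185373143/20.
Numerically: E[X] ≈ 5.7e+14.

E[X] = 262144000000000000000000 · (7/20)^{19} = 11398895185373143/20 ≈ 5.7e+14.


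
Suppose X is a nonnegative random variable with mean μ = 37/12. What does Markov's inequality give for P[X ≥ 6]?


μ = E[X] = 37/12, a = 6.
Markov: P[X ≥ 6] ≤ μ/a = (37/12)/6 = 37/72.
Numerically: ≈ 0.51389.
(Since a = 6 > μ = 3.08333, the bound 37/72 is < 1 and informative.)

P[X ≥ 6] ≤ 37/72 ≈ 0.51389.


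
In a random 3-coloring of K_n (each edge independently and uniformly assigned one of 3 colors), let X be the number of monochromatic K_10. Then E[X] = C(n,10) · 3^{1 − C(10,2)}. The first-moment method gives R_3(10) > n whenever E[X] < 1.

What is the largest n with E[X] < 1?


We need C(n, 10) · 3^{1 − 45} < 1, i.e. C(n, 10) < 3^{45 − 1} = 984770902183611232881.
Check values of n near the boundary:
  n = 567: C(567, 10) = 873787071273467749398; 873787071273467749398 < 984770902183611232881? YES
  n = 568: C(568, 10) = 889446337783744949208; 889446337783744949208 < 984770902183611232881? YES
  n = 569: C(569, 10) = 905357721286137524328; 905357721286137524328 < 984770902183611232881? YES
  n = 570: C(570, 10) = 921524823451961408691; 921524823451961408691 < 984770902183611232881? YES
  n = 571: C(571, 10) = 937951290893172842001; 937951290893172842001 < 984770902183611232881? YES
  n = 572: C(572, 10) = 954640815642161682606; 954640815642161682606 < 984770902183611232881? YES
  n = 573: C(573, 10) = 971597135635805762226; 971597135635805762226 < 984770902183611232881? YES
  n = 574: C(574, 10) = 988824035203816502691; 988824035203816502691 < 984770902183611232881? NO
  n = 575: C(575, 10) = 1006325345561406175305; 1006325345561406175305 < 984770902183611232881? NO
The largest n with C(n, 10) < 984770902183611232881 is n = 573 (where E[X] = 35985079097622435638/36472996377170786403 ≈ 0.9866). Hence R_3(10) > 573, i.e. R_3(10) ≥ 574.

Largest n = 573; hence R_3(10) > 573.


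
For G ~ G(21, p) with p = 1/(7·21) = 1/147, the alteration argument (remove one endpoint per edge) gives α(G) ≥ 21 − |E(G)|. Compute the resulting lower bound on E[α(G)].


E[|E(G)|] = C(21, 2)·p = 210 · (1/147) = 10/7.
E[α(G)] ≥ n − E[|E(G)|] = 21 − 10/7 = 137/7.
Numerically: ≈ 19.571429.
(This is only a lower bound; the true E[α(G)] may be larger.)

E[α(G)] ≥ 137/7 ≈ 19.571429.


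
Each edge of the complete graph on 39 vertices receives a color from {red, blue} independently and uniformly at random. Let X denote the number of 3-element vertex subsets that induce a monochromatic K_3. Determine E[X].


Let X = Σ_S X_S over the C(39, 3) = 9139 subsets S of size 3, where X_S = 1 if the K_3 on S is monochromatic.
For a fixed S, the K_3 on S has C(3, 2) = 3 edges. P[all 3 edges red] = (1/2)^3, and likewise for blue, so P[monochromatic] = 2·(1/2)^3 = 2^{1 − 3} = 1/4.
Summing: E[X] = C(39, 3) · 2^{1 − 3} = 9139 · 1/4 = 9139/4.
Numerically: E[X] ≈ 2284.7500.

E[X] = C(39,3)·2^(1−C(3,2)) = 9139/4 ≈ 2284.7500.


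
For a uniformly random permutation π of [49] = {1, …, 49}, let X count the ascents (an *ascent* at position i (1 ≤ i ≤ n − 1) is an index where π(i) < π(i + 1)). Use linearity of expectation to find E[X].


Write X = Σ X_I over i = 1, …, 48, with X_I the indicator of one ascent.
There are 48 indicators.
For each fixed i, the pair (π(i), π(i+1)) is a uniformly random ordered pair of distinct values from {1, …, 49}; by symmetry P[π(i) < π(i+1)] = 1/2.
By linearity: E[X] = 48 · (1/2) = (49 − 1) · (1/2) = 24 ≈ 24.000.

E[X] = 24 = 24.000.


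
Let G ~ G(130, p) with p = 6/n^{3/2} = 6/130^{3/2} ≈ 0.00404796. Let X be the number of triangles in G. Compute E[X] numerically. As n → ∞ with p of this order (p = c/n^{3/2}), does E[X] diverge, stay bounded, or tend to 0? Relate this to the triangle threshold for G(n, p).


Number of potential triangles: C(130, 3) = 357760.
Each occurs with probability p³ ≈ (0.00404796)³ ≈ 6.63297966e-08.
By linearity: E[X] = C(130, 3)·p³ ≈ 357760 · 6.63297966e-08 ≈ 0.023730.
Since α = 3/2 > 1, p = c/n^{3/2} = o(1/n) is below the triangle threshold p ~ 1/n. Asymptotically E[X] ~ (c³/6)·n^{3(1−α)} = (6³/6)·n^{-1.5} → 0, so by Markov's inequality G has no triangles w.h.p.

E[X] ≈ 0.023730; in regime p = Θ(1/n^{3/2}) E[X] tends to 0 (below the triangle threshold p ~ 1/n).


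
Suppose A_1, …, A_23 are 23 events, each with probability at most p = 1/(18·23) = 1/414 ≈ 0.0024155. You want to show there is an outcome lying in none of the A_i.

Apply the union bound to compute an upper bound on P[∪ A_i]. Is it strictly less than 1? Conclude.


Union bound: P[∪_{i=1}^{23} A_i] ≤ Σ_i P[A_i] ≤ 23·p = 23·(1/414) = 1/18.
Numerically: 1/18 ≈ 0.0555556.
Is 1/18 < 1? YES.
Since P[∪ A_i] ≤ 1/18 < 1, the complement has P[∩ A_i^c] ≥ 1 − 1/18 = 17/18 > 0, so some outcome avoids every A_i.

23·p = 1/18 ≈ 0.0555556; existence CERTIFIED by the union bound.
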